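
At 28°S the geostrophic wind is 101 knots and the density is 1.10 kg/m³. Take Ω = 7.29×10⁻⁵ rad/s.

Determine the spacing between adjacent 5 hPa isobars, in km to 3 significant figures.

Coriolis parameter at 28°S:
f = 2Ω sin φ = 2 × 7.29×10⁻⁵ × sin 28° = 6.84×10⁻⁵ s⁻¹
Wind speed in SI: 101 knots = 52.0 m/s
Geostrophic balance rearranged: |∂P/∂n| = f ρ V_g
|∂P/∂n| = 6.84×10⁻⁵ × 1.10 × 52.0 = 3.91×10⁻³ Pa/m
Isobar spacing: Δn = ΔP/|∂P/∂n| = 500 Pa / 3.91×10⁻³ Pa/m = 127806 m ≈ 128 km

128 km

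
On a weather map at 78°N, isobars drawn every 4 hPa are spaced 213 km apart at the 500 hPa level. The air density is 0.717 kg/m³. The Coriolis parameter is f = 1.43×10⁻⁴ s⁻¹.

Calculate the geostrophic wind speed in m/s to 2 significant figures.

Pressure gradient: |∂P/∂n| = 400 Pa / 213000 m = 1.88×10⁻³ Pa/m
Geostrophic balance (pressure-gradient force = Coriolis force):
V_g = (1/(fρ)) |∂P/∂n| = 1.88×10⁻³ / (1.43×10⁻⁴ × 0.717) = 18.3 m/s

18 m/s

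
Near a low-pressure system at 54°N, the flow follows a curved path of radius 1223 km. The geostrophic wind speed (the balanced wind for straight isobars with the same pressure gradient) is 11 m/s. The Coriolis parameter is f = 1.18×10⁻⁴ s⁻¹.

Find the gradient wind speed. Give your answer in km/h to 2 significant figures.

Around a low, centrifugal force acts outward with Coriolis, so pressure-gradient force balances both:
(1/ρ)|∂P/∂n| = fV + V²/R  →  V² + fR·V − fR·V_g = 0
With fR = 1.18×10⁻⁴ × 1223×10³ m = 144 m/s:
V = [−fR + √((fR)² + 4 fR V_g)]/2 = [−144 + √(144² + 4×144×11)]/2 = 10.3 m/s
Subgeostrophic (V < V_g = 11 m/s), as expected around a low.
Converting: 10.3 m/s × 3.6 = 37 km/h

37 km/h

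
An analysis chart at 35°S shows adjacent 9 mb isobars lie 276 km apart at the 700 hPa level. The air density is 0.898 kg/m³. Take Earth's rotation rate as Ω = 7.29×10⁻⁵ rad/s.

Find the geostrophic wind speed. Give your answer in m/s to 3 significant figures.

Coriolis parameter at 35°S:
f = 2Ω sin φ = 2 × 7.29×10⁻⁵ × sin 35° = 8.36×10⁻⁵ s⁻¹
Pressure gradient: |∂P/∂n| = 900 Pa / 276000 m = 3.26×10⁻³ Pa/m
Geostrophic balance (pressure-gradient force = Coriolis force):
V_g = (1/(fρ)) |∂P/∂n| = 3.26×10⁻³ / (8.36×10⁻⁵ × 0.898) = 43.4 m/s

43.4 m/s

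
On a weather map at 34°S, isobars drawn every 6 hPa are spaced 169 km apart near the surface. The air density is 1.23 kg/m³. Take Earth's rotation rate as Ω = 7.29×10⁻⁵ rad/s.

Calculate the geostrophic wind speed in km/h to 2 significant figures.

130 km/h

Coriolis parameter at 34°S:
f = 2Ω sin φ = 2 × 7.29×10⁻⁵ × sin 34° = 8.15×10⁻⁵ s⁻¹
Pressure gradient: |∂P/∂n| = 600 Pa / 169000 m = 3.55×10⁻³ Pa/m
Geostrophic balance (pressure-gradient force = Coriolis force):
V_g = (1/(fρ)) |∂P/∂n| = 3.55×10⁻³ / (8.15×10⁻⁵ × 1.23) = 35.4 m/s
Converting: 35.4 m/s × 3.6 = 130 km/h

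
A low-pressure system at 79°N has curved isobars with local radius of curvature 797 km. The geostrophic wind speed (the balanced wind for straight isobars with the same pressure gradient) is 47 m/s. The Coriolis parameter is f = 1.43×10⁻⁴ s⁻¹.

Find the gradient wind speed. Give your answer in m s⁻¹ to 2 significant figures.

36 m s⁻¹

Around a low, centrifugal force acts outward with Coriolis, so pressure-gradient force balances both:
(1/ρ)|∂P/∂n| = fV + V²/R  →  V² + fR·V − fR·V_g = 0
With fR = 1.43×10⁻⁴ × 797×10³ m = 114 m/s:
V = [−fR + √((fR)² + 4 fR V_g)]/2 = [−114 + √(114² + 4×114×47)]/2 = 35.8 m/s
Subgeostrophic (V < V_g = 47 m/s), as expected around a low.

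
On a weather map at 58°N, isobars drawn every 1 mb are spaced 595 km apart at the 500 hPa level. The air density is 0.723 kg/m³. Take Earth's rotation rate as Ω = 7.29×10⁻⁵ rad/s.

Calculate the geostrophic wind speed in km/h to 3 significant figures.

Coriolis parameter at 58°N:
f = 2Ω sin φ = 2 × 7.29×10⁻⁵ × sin 58° = 1.24×10⁻⁴ s⁻¹
Pressure gradient: |∂P/∂n| = 100 Pa / 595000 m = 1.68×10⁻⁴ Pa/m
Geostrophic balance (pressure-gradient force = Coriolis force):
V_g = (1/(fρ)) |∂P/∂n| = 1.68×10⁻⁴ / (1.24×10⁻⁴ × 0.723) = 1.88 m/s
Converting: 1.88 m/s × 3.6 = 6.77 km/h

6.77 km/h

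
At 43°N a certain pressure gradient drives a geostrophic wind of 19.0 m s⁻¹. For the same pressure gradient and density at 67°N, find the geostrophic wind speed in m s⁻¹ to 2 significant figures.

With the same pressure gradient and density, V_g ∝ 1/f ∝ 1/sin φ.
V₂ = V₁ · sin φ₁ / sin φ₂ = 19.0 × sin 43° / sin 67°
V₂ = 19.0 × 0.6820/0.9205 = 14 m s⁻¹

14 m s⁻¹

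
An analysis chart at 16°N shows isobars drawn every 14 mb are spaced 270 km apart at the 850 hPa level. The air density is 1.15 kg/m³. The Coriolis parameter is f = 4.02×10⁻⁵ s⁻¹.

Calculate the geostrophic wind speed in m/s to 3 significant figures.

Pressure gradient: |∂P/∂n| = 1400 Pa / 270000 m = 5.19×10⁻³ Pa/m
Geostrophic balance (pressure-gradient force = Coriolis force):
V_g = (1/(fρ)) |∂P/∂n| = 5.19×10⁻³ / (4.02×10⁻⁵ × 1.15) = 112 m/s

112 m/s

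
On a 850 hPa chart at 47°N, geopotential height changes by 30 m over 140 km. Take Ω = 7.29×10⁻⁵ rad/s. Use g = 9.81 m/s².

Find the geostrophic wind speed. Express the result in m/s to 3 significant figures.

19.7 m/s

Coriolis parameter at 47°N:
f = 2Ω sin φ = 2 × 7.29×10⁻⁵ × sin 47° = 1.07×10⁻⁴ s⁻¹
Height gradient: |∂Z/∂n| = 30 m / 140000 m = 2.14×10⁻⁴
On a pressure surface, geostrophic balance gives V_g = (g/f)|∂Z/∂n|:
V_g = 9.81 × 2.14×10⁻⁴ / 1.07×10⁻⁴ = 19.7 m/s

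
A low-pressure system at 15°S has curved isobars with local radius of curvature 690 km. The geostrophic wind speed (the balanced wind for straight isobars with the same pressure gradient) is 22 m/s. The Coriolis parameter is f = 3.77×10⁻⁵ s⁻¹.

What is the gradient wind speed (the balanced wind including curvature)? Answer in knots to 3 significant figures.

Around a low, centrifugal force acts outward with Coriolis, so pressure-gradient force balances both:
(1/ρ)|∂P/∂n| = fV + V²/R  →  V² + fR·V − fR·V_g = 0
With fR = 3.77×10⁻⁵ × 690×10³ m = 26.0 m/s:
V = [−fR + √((fR)² + 4 fR V_g)]/2 = [−26.0 + √(26.0² + 4×26.0×22)]/2 = 14.2 m/s
Subgeostrophic (V < V_g = 22 m/s), as expected around a low.
Converting: 14.2 m/s × 1.944 = 27.6 knots

27.6 knots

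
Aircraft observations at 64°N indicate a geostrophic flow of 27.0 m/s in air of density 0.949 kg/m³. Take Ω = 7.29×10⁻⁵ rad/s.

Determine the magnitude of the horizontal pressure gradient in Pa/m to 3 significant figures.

3.36×10⁻³ Pa/m

Coriolis parameter at 64°N:
f = 2Ω sin φ = 2 × 7.29×10⁻⁵ × sin 64° = 1.31×10⁻⁴ s⁻¹
Geostrophic balance rearranged: |∂P/∂n| = f ρ V_g
|∂P/∂n| = 1.31×10⁻⁴ × 0.949 × 27.0 = 3.36×10⁻³ Pa/m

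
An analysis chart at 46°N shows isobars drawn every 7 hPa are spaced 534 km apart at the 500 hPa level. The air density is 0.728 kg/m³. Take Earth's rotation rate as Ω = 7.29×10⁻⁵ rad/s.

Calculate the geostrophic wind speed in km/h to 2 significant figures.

Coriolis parameter at 46°N:
f = 2Ω sin φ = 2 × 7.29×10⁻⁵ × sin 46° = 1.05×10⁻⁴ s⁻¹
Pressure gradient: |∂P/∂n| = 700 Pa / 534000 m = 1.31×10⁻³ Pa/m
Geostrophic balance (pressure-gradient force = Coriolis force):
V_g = (1/(fρ)) |∂P/∂n| = 1.31×10⁻³ / (1.05×10⁻⁴ × 0.728) = 17.2 m/s
Converting: 17.2 m/s × 3.6 = 62 km/h

62 km/h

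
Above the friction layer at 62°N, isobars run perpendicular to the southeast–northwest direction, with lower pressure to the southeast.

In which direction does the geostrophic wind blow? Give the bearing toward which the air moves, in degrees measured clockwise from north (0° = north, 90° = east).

225°

The pressure-gradient force points toward the southeast (bearing 135°).
Geostrophic balance: in the Northern Hemisphere the Coriolis force deflects motion to the right, so the geostrophic wind blows 90° to the right of the pressure-gradient force (low pressure on the left).
Rotating 135° by 90° clockwise gives 225° — the wind blows toward the southwest.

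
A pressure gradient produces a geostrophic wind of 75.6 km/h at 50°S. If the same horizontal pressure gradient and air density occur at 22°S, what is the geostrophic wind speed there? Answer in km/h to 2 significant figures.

150 km/h

With the same pressure gradient and density, V_g ∝ 1/f ∝ 1/sin φ.
V₂ = V₁ · sin φ₁ / sin φ₂ = 75.6 × sin 50° / sin 22°
V₂ = 75.6 × 0.7660/0.3746 = 150 km/h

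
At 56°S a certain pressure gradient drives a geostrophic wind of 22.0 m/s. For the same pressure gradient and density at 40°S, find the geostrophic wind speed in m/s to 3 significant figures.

With the same pressure gradient and density, V_g ∝ 1/f ∝ 1/sin φ.
V₂ = V₁ · sin φ₁ / sin φ₂ = 22.0 × sin 56° / sin 40°
V₂ = 22.0 × 0.8290/0.6428 = 28.4 m/s

28.4 m/s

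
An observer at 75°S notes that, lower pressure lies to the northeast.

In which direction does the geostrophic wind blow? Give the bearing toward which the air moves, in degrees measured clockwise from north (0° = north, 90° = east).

315°

The pressure-gradient force points toward the northeast (bearing 045°).
Geostrophic balance: in the Southern Hemisphere the Coriolis force deflects motion to the left, so the geostrophic wind blows 90° to the left of the pressure-gradient force (low pressure on the right).
Rotating 045° by 90° counterclockwise gives 315° — the wind blows toward the northwest.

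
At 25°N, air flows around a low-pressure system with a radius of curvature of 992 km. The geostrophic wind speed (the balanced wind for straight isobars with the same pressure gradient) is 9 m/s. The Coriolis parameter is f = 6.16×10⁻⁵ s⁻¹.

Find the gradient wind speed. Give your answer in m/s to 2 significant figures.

Around a low, centrifugal force acts outward with Coriolis, so pressure-gradient force balances both:
(1/ρ)|∂P/∂n| = fV + V²/R  →  V² + fR·V − fR·V_g = 0
With fR = 6.16×10⁻⁵ × 992×10³ m = 61.1 m/s:
V = [−fR + √((fR)² + 4 fR V_g)]/2 = [−61.1 + √(61.1² + 4×61.1×9)]/2 = 7.96 m/s
Subgeostrophic (V < V_g = 9 m/s), as expected around a low.

8.0 m/s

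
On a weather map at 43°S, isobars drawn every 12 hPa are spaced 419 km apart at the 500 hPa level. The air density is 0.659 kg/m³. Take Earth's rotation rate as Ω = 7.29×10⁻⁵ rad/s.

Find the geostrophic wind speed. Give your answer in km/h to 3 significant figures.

Coriolis parameter at 43°S:
f = 2Ω sin φ = 2 × 7.29×10⁻⁵ × sin 43° = 9.94×10⁻⁵ s⁻¹
Pressure gradient: |∂P/∂n| = 1200 Pa / 419000 m = 2.86×10⁻³ Pa/m
Geostrophic balance (pressure-gradient force = Coriolis force):
V_g = (1/(fρ)) |∂P/∂n| = 2.86×10⁻³ / (9.94×10⁻⁵ × 0.659) = 43.7 m/s
Converting: 43.7 m/s × 3.6 = 157 km/h

157 km/h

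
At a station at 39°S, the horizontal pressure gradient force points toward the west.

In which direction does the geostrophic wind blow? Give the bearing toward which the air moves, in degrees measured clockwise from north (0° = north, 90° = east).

The pressure-gradient force points toward the west (bearing 270°).
Geostrophic balance: in the Southern Hemisphere the Coriolis force deflects motion to the left, so the geostrophic wind blows 90° to the left of the pressure-gradient force (low pressure on the right).
Rotating 270° by 90° counterclockwise gives 180° — the wind blows toward the south.

180°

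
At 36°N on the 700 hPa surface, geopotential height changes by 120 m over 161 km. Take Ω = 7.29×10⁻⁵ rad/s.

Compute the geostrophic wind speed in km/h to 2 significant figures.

Coriolis parameter at 36°N:
f = 2Ω sin φ = 2 × 7.29×10⁻⁵ × sin 36° = 8.57×10⁻⁵ s⁻¹
Height gradient: |∂Z/∂n| = 120 m / 161000 m = 7.45×10⁻⁴
On a pressure surface, geostrophic balance gives V_g = (g/f)|∂Z/∂n|:
V_g = 9.81 × 7.45×10⁻⁴ / 8.57×10⁻⁵ = 85.3 m/s
Converting: 85.3 m/s × 3.6 = 310 km/h

310 km/h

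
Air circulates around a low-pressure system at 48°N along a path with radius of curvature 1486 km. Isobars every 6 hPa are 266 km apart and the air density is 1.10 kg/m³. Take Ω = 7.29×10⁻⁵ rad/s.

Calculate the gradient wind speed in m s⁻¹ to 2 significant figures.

17 m s⁻¹

Coriolis parameter at 48°N:
f = 2Ω sin φ = 2 × 7.29×10⁻⁵ × sin 48° = 1.08×10⁻⁴ s⁻¹
Pressure gradient: |∂P/∂n| = 600 Pa / 266000 m = 2.26×10⁻³ Pa/m
Geostrophic speed: V_g = |∂P/∂n|/(fρ) = 2.26×10⁻³/(1.08×10⁻⁴ × 1.10) = 18.9 m/s
Around a low, centrifugal force acts outward with Coriolis, so pressure-gradient force balances both:
(1/ρ)|∂P/∂n| = fV + V²/R  →  V² + fR·V − fR·V_g = 0
With fR = 1.08×10⁻⁴ × 1486×10³ m = 161 m/s:
V = [−fR + √((fR)² + 4 fR V_g)]/2 = [−161 + √(161² + 4×161×18.9)]/2 = 17.1 m/s
Subgeostrophic (V < V_g = 18.9 m/s), as expected around a low.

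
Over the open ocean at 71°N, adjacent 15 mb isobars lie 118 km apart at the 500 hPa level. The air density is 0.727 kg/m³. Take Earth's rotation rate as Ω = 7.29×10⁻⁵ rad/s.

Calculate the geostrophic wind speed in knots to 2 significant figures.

250 knots

Coriolis parameter at 71°N:
f = 2Ω sin φ = 2 × 7.29×10⁻⁵ × sin 71° = 1.38×10⁻⁴ s⁻¹
Pressure gradient: |∂P/∂n| = 1500 Pa / 118000 m = 1.27×10⁻² Pa/m
Geostrophic balance (pressure-gradient force = Coriolis force):
V_g = (1/(fρ)) |∂P/∂n| = 1.27×10⁻² / (1.38×10⁻⁴ × 0.727) = 127 m/s
Converting: 127 m/s × 1.944 = 250 knots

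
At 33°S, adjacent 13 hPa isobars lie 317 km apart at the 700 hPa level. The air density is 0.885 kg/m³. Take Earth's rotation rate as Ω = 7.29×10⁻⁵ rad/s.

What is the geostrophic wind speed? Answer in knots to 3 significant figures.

113 knots

Coriolis parameter at 33°S:
f = 2Ω sin φ = 2 × 7.29×10⁻⁵ × sin 33° = 7.94×10⁻⁵ s⁻¹
Pressure gradient: |∂P/∂n| = 1300 Pa / 317000 m = 4.10×10⁻³ Pa/m
Geostrophic balance (pressure-gradient force = Coriolis force):
V_g = (1/(fρ)) |∂P/∂n| = 4.10×10⁻³ / (7.94×10⁻⁵ × 0.885) = 58.4 m/s
Converting: 58.4 m/s × 1.944 = 113 knots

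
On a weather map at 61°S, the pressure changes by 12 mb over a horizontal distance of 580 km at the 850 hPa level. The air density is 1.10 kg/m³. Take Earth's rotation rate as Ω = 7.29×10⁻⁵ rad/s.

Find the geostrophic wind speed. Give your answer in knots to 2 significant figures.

29 knots

Coriolis parameter at 61°S:
f = 2Ω sin φ = 2 × 7.29×10⁻⁵ × sin 61° = 1.28×10⁻⁴ s⁻¹
Pressure gradient: |∂P/∂n| = 1200 Pa / 580000 m = 2.07×10⁻³ Pa/m
Geostrophic balance (pressure-gradient force = Coriolis force):
V_g = (1/(fρ)) |∂P/∂n| = 2.07×10⁻³ / (1.28×10⁻⁴ × 1.10) = 14.7 m/s
Converting: 14.7 m/s × 1.944 = 29 knots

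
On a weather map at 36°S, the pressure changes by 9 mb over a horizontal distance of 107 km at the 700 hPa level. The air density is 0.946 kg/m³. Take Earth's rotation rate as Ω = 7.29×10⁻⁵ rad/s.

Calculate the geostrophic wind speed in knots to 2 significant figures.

Coriolis parameter at 36°S:
f = 2Ω sin φ = 2 × 7.29×10⁻⁵ × sin 36° = 8.57×10⁻⁵ s⁻¹
Pressure gradient: |∂P/∂n| = 900 Pa / 107000 m = 8.41×10⁻³ Pa/m
Geostrophic balance (pressure-gradient force = Coriolis force):
V_g = (1/(fρ)) |∂P/∂n| = 8.41×10⁻³ / (8.57×10⁻⁵ × 0.946) = 104 m/s
Converting: 104 m/s × 1.944 = 200 knots

200 knots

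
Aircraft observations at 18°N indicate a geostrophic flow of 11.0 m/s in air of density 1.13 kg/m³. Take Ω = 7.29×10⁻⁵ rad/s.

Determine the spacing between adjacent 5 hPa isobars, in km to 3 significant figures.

893 km

Coriolis parameter at 18°N:
f = 2Ω sin φ = 2 × 7.29×10⁻⁵ × sin 18° = 4.51×10⁻⁵ s⁻¹
Geostrophic balance rearranged: |∂P/∂n| = f ρ V_g
|∂P/∂n| = 4.51×10⁻⁵ × 1.13 × 11.0 = 5.60×10⁻⁴ Pa/m
Isobar spacing: Δn = ΔP/|∂P/∂n| = 500 Pa / 5.60×10⁻⁴ Pa/m = 892810 m ≈ 893 km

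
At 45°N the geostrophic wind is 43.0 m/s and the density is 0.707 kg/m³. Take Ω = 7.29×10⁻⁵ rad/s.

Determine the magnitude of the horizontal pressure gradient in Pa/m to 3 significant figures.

3.13×10⁻³ Pa/m

Coriolis parameter at 45°N:
f = 2Ω sin φ = 2 × 7.29×10⁻⁵ × sin 45° = 1.03×10⁻⁴ s⁻¹
Geostrophic balance rearranged: |∂P/∂n| = f ρ V_g
|∂P/∂n| = 1.03×10⁻⁴ × 0.707 × 43.0 = 3.13×10⁻³ Pa/m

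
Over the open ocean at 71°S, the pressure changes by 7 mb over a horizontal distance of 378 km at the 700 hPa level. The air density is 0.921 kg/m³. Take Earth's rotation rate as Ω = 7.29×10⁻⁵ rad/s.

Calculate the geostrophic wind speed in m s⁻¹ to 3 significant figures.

14.6 m s⁻¹

Coriolis parameter at 71°S:
f = 2Ω sin φ = 2 × 7.29×10⁻⁵ × sin 71° = 1.38×10⁻⁴ s⁻¹
Pressure gradient: |∂P/∂n| = 700 Pa / 378000 m = 1.85×10⁻³ Pa/m
Geostrophic balance (pressure-gradient force = Coriolis force):
V_g = (1/(fρ)) |∂P/∂n| = 1.85×10⁻³ / (1.38×10⁻⁴ × 0.921) = 14.6 m/s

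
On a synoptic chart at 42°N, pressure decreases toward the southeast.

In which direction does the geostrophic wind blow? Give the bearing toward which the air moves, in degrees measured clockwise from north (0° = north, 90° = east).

The pressure-gradient force points toward the southeast (bearing 135°).
Geostrophic balance: in the Northern Hemisphere the Coriolis force deflects motion to the right, so the geostrophic wind blows 90° to the right of the pressure-gradient force (low pressure on the left).
Rotating 135° by 90° clockwise gives 225° — the wind blows toward the southwest.

225°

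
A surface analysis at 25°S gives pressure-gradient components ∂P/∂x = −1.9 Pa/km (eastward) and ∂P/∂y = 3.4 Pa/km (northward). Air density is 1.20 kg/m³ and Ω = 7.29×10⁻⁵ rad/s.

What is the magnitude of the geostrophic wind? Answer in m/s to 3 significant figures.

52.7 m/s

Coriolis parameter at 25°S:
f = 2Ω sin φ = 2 × 7.29×10⁻⁵ × sin 25° = 6.16×10⁻⁵ s⁻¹
In the Southern Hemisphere f is negative: f = −6.16×10⁻⁵ s⁻¹.
Component geostrophic relations (x east, y north):
u_g = −(1/(fρ)) ∂P/∂y,  v_g = (1/(fρ)) ∂P/∂x
u_g = −(3.4×10⁻³)/(−6.16×10⁻⁵ × 1.20) = 46.0 m/s;  v_g = (−1.9×10⁻³)/(−6.16×10⁻⁵ × 1.20) = 25.7 m/s
|V_g| = √(u_g² + v_g²) = 52.7 m/s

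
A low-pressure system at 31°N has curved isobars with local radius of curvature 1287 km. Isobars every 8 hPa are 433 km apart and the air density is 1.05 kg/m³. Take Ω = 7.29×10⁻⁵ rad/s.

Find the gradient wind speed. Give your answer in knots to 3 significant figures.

37.9 knots

Coriolis parameter at 31°N:
f = 2Ω sin φ = 2 × 7.29×10⁻⁵ × sin 31° = 7.51×10⁻⁵ s⁻¹
Pressure gradient: |∂P/∂n| = 800 Pa / 433000 m = 1.85×10⁻³ Pa/m
Geostrophic speed: V_g = |∂P/∂n|/(fρ) = 1.85×10⁻³/(7.51×10⁻⁵ × 1.05) = 23.4 m/s
Around a low, centrifugal force acts outward with Coriolis, so pressure-gradient force balances both:
(1/ρ)|∂P/∂n| = fV + V²/R  →  V² + fR·V − fR·V_g = 0
With fR = 7.51×10⁻⁵ × 1287×10³ m = 96.6 m/s:
V = [−fR + √((fR)² + 4 fR V_g)]/2 = [−96.6 + √(96.6² + 4×96.6×23.4)]/2 = 19.5 m/s
Subgeostrophic (V < V_g = 23.4 m/s), as expected around a low.
Converting: 19.5 m/s × 1.944 = 37.9 knots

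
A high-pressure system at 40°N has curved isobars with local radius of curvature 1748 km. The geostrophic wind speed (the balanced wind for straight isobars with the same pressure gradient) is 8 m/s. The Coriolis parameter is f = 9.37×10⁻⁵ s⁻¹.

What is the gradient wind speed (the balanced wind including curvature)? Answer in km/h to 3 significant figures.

30.4 km/h

Around a high, pressure-gradient force acts outward with centrifugal, so Coriolis balances both:
fV = (1/ρ)|∂P/∂n| + V²/R  →  V² − fR·V + fR·V_g = 0
With fR = 9.37×10⁻⁵ × 1748×10³ m = 164 m/s:
V = [fR − √((fR)² − 4 fR V_g)]/2 = [164 − √(164² − 4×164×8)]/2 = 8.43 m/s
Supergeostrophic (V > V_g = 8 m/s), as expected around a high.
Converting: 8.43 m/s × 3.6 = 30.4 km/h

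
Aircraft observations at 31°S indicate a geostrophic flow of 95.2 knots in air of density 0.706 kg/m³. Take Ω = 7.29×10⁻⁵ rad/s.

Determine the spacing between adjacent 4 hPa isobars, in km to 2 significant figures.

Coriolis parameter at 31°S:
f = 2Ω sin φ = 2 × 7.29×10⁻⁵ × sin 31° = 7.51×10⁻⁵ s⁻¹
Wind speed in SI: 95.2 knots = 49.0 m/s
Geostrophic balance rearranged: |∂P/∂n| = f ρ V_g
|∂P/∂n| = 7.51×10⁻⁵ × 0.706 × 49.0 = 2.60×10⁻³ Pa/m
Isobar spacing: Δn = ΔP/|∂P/∂n| = 400 Pa / 2.60×10⁻³ Pa/m = 154058 m ≈ 150 km

150 km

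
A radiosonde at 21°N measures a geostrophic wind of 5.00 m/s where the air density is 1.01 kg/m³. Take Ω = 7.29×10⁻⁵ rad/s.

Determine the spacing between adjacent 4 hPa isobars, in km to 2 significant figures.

1500 km

Coriolis parameter at 21°N:
f = 2Ω sin φ = 2 × 7.29×10⁻⁵ × sin 21° = 5.23×10⁻⁵ s⁻¹
Geostrophic balance rearranged: |∂P/∂n| = f ρ V_g
|∂P/∂n| = 5.23×10⁻⁵ × 1.01 × 5.00 = 2.64×10⁻⁴ Pa/m
Isobar spacing: Δn = ΔP/|∂P/∂n| = 400 Pa / 2.64×10⁻⁴ Pa/m = 1515940 m ≈ 1500 km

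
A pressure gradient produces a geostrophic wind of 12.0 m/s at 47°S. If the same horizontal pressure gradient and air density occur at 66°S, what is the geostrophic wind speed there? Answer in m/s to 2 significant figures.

With the same pressure gradient and density, V_g ∝ 1/f ∝ 1/sin φ.
V₂ = V₁ · sin φ₁ / sin φ₂ = 12.0 × sin 47° / sin 66°
V₂ = 12.0 × 0.7314/0.9135 = 9.6 m/s

9.6 m/s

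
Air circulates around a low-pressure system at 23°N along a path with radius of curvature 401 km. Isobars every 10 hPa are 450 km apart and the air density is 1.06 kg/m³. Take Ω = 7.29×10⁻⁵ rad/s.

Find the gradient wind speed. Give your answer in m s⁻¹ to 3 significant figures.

19.7 m s⁻¹

Coriolis parameter at 23°N:
f = 2Ω sin φ = 2 × 7.29×10⁻⁵ × sin 23° = 5.70×10⁻⁵ s⁻¹
Pressure gradient: |∂P/∂n| = 1000 Pa / 450000 m = 2.22×10⁻³ Pa/m
Geostrophic speed: V_g = |∂P/∂n|/(fρ) = 2.22×10⁻³/(5.70×10⁻⁵ × 1.06) = 36.8 m/s
Around a low, centrifugal force acts outward with Coriolis, so pressure-gradient force balances both:
(1/ρ)|∂P/∂n| = fV + V²/R  →  V² + fR·V − fR·V_g = 0
With fR = 5.70×10⁻⁵ × 401×10³ m = 22.8 m/s:
V = [−fR + √((fR)² + 4 fR V_g)]/2 = [−22.8 + √(22.8² + 4×22.8×36.8)]/2 = 19.7 m/s
Subgeostrophic (V < V_g = 36.8 m/s), as expected around a low.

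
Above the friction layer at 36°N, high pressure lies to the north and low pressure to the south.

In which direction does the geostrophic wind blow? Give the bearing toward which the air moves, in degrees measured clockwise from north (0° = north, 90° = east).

270°

The pressure-gradient force points toward the south (bearing 180°).
Geostrophic balance: in the Northern Hemisphere the Coriolis force deflects motion to the right, so the geostrophic wind blows 90° to the right of the pressure-gradient force (low pressure on the left).
Rotating 180° by 90° clockwise gives 270° — the wind blows toward the west.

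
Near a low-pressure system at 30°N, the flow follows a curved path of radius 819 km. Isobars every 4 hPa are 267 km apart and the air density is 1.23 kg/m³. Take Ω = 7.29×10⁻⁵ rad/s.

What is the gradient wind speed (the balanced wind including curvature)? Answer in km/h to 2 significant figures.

Coriolis parameter at 30°N:
f = 2Ω sin φ = 2 × 7.29×10⁻⁵ × sin 30° = 7.29×10⁻⁵ s⁻¹
Pressure gradient: |∂P/∂n| = 400 Pa / 267000 m = 1.50×10⁻³ Pa/m
Geostrophic speed: V_g = |∂P/∂n|/(fρ) = 1.50×10⁻³/(7.29×10⁻⁵ × 1.23) = 16.7 m/s
Around a low, centrifugal force acts outward with Coriolis, so pressure-gradient force balances both:
(1/ρ)|∂P/∂n| = fV + V²/R  →  V² + fR·V − fR·V_g = 0
With fR = 7.29×10⁻⁵ × 819×10³ m = 59.7 m/s:
V = [−fR + √((fR)² + 4 fR V_g)]/2 = [−59.7 + √(59.7² + 4×59.7×16.7)]/2 = 13.6 m/s
Subgeostrophic (V < V_g = 16.7 m/s), as expected around a low.
Converting: 13.6 m/s × 3.6 = 49 km/h

49 km/h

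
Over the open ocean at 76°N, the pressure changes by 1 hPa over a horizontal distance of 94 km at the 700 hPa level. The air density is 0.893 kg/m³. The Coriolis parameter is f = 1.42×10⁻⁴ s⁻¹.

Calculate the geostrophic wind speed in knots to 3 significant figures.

16.3 knots

Pressure gradient: |∂P/∂n| = 100 Pa / 94000 m = 1.06×10⁻³ Pa/m
Geostrophic balance (pressure-gradient force = Coriolis force):
V_g = (1/(fρ)) |∂P/∂n| = 1.06×10⁻³ / (1.42×10⁻⁴ × 0.893) = 8.39 m/s
Converting: 8.39 m/s × 1.944 = 16.3 knots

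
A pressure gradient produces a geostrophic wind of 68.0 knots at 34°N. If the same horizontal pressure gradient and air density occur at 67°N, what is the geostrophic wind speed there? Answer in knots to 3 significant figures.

41.3 knots

With the same pressure gradient and density, V_g ∝ 1/f ∝ 1/sin φ.
V₂ = V₁ · sin φ₁ / sin φ₂ = 68.0 × sin 34° / sin 67°
V₂ = 68.0 × 0.5592/0.9205 = 41.3 knots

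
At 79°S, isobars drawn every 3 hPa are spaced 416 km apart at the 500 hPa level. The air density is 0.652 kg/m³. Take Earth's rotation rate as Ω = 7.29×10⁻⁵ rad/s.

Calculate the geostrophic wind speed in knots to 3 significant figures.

Coriolis parameter at 79°S:
f = 2Ω sin φ = 2 × 7.29×10⁻⁵ × sin 79° = 1.43×10⁻⁴ s⁻¹
Pressure gradient: |∂P/∂n| = 300 Pa / 416000 m = 7.21×10⁻⁴ Pa/m
Geostrophic balance (pressure-gradient force = Coriolis force):
V_g = (1/(fρ)) |∂P/∂n| = 7.21×10⁻⁴ / (1.43×10⁻⁴ × 0.652) = 7.73 m/s
Converting: 7.73 m/s × 1.944 = 15.0 knots

15.0 knots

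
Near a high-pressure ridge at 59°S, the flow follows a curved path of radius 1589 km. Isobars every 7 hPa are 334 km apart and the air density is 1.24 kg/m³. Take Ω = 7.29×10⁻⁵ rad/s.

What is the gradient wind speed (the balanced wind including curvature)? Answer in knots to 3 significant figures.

Coriolis parameter at 59°S:
f = 2Ω sin φ = 2 × 7.29×10⁻⁵ × sin 59° = 1.25×10⁻⁴ s⁻¹
Pressure gradient: |∂P/∂n| = 700 Pa / 334000 m = 2.10×10⁻³ Pa/m
Geostrophic speed: V_g = |∂P/∂n|/(fρ) = 2.10×10⁻³/(1.25×10⁻⁴ × 1.24) = 13.5 m/s
Around a high, pressure-gradient force acts outward with centrifugal, so Coriolis balances both:
fV = (1/ρ)|∂P/∂n| + V²/R  →  V² − fR·V + fR·V_g = 0
With fR = 1.25×10⁻⁴ × 1589×10³ m = 199 m/s:
V = [fR − √((fR)² − 4 fR V_g)]/2 = [199 − √(199² − 4×199×13.5)]/2 = 14.6 m/s
Supergeostrophic (V > V_g = 13.5 m/s), as expected around a high.
Converting: 14.6 m/s × 1.944 = 28.4 knots

28.4 knots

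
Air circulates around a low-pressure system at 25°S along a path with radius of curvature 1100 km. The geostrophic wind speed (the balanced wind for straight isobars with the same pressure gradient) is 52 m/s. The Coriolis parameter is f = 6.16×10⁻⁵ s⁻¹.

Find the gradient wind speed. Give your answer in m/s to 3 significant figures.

Around a low, centrifugal force acts outward with Coriolis, so pressure-gradient force balances both:
(1/ρ)|∂P/∂n| = fV + V²/R  →  V² + fR·V − fR·V_g = 0
With fR = 6.16×10⁻⁵ × 1100×10³ m = 67.8 m/s:
V = [−fR + √((fR)² + 4 fR V_g)]/2 = [−67.8 + √(67.8² + 4×67.8×52)]/2 = 34.5 m/s
Subgeostrophic (V < V_g = 52 m/s), as expected around a low.

34.5 m/s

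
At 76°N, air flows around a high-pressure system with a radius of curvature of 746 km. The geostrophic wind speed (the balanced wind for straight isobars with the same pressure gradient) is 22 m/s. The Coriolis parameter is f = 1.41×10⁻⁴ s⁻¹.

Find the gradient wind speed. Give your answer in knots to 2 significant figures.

61 knots

Around a high, pressure-gradient force acts outward with centrifugal, so Coriolis balances both:
fV = (1/ρ)|∂P/∂n| + V²/R  →  V² − fR·V + fR·V_g = 0
With fR = 1.41×10⁻⁴ × 746×10³ m = 105 m/s:
V = [fR − √((fR)² − 4 fR V_g)]/2 = [105 − √(105² − 4×105×22)]/2 = 31.3 m/s
Supergeostrophic (V > V_g = 22 m/s), as expected around a high.
Converting: 31.3 m/s × 1.944 = 61 knots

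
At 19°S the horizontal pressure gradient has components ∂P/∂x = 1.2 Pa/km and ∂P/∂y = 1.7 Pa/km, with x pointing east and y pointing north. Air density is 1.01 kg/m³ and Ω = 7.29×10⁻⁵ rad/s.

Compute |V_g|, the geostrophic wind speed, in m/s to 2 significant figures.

43 m/s

Coriolis parameter at 19°S:
f = 2Ω sin φ = 2 × 7.29×10⁻⁵ × sin 19° = 4.75×10⁻⁵ s⁻¹
In the Southern Hemisphere f is negative: f = −4.75×10⁻⁵ s⁻¹.
Component geostrophic relations (x east, y north):
u_g = −(1/(fρ)) ∂P/∂y,  v_g = (1/(fρ)) ∂P/∂x
u_g = −(1.7×10⁻³)/(−4.75×10⁻⁵ × 1.01) = 35.5 m/s;  v_g = (1.2×10⁻³)/(−4.75×10⁻⁵ × 1.01) = −25.0 m/s
|V_g| = √(u_g² + v_g²) = 43.4 m/s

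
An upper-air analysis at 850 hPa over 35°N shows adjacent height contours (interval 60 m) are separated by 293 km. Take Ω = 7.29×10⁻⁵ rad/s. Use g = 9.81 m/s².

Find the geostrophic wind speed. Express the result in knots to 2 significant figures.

47 knots

Coriolis parameter at 35°N:
f = 2Ω sin φ = 2 × 7.29×10⁻⁵ × sin 35° = 8.36×10⁻⁵ s⁻¹
Height gradient: |∂Z/∂n| = 60 m / 293000 m = 2.05×10⁻⁴
On a pressure surface, geostrophic balance gives V_g = (g/f)|∂Z/∂n|:
V_g = 9.81 × 2.05×10⁻⁴ / 8.36×10⁻⁵ = 24.0 m/s
Converting: 24.0 m/s × 1.944 = 47 knots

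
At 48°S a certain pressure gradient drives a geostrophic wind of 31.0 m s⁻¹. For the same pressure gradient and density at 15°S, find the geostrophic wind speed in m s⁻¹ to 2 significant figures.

89 m s⁻¹

With the same pressure gradient and density, V_g ∝ 1/f ∝ 1/sin φ.
V₂ = V₁ · sin φ₁ / sin φ₂ = 31.0 × sin 48° / sin 15°
V₂ = 31.0 × 0.7431/0.2588 = 89 m s⁻¹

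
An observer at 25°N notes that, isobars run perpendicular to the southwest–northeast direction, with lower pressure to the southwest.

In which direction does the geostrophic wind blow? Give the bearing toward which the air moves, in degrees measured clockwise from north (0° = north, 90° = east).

315°

The pressure-gradient force points toward the southwest (bearing 225°).
Geostrophic balance: in the Northern Hemisphere the Coriolis force deflects motion to the right, so the geostrophic wind blows 90° to the right of the pressure-gradient force (low pressure on the left).
Rotating 225° by 90° clockwise gives 315° — the wind blows toward the northwest.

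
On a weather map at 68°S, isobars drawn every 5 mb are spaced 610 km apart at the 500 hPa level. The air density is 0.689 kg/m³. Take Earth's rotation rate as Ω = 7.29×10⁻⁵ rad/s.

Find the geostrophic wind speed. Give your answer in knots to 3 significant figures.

Coriolis parameter at 68°S:
f = 2Ω sin φ = 2 × 7.29×10⁻⁵ × sin 68° = 1.35×10⁻⁴ s⁻¹
Pressure gradient: |∂P/∂n| = 500 Pa / 610000 m = 8.20×10⁻⁴ Pa/m
Geostrophic balance (pressure-gradient force = Coriolis force):
V_g = (1/(fρ)) |∂P/∂n| = 8.20×10⁻⁴ / (1.35×10⁻⁴ × 0.689) = 8.80 m/s
Converting: 8.80 m/s × 1.944 = 17.1 knots

17.1 knots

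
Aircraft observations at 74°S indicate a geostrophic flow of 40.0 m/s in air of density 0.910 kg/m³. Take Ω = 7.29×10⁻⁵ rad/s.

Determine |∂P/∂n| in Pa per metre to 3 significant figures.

Coriolis parameter at 74°S:
f = 2Ω sin φ = 2 × 7.29×10⁻⁵ × sin 74° = 1.40×10⁻⁴ s⁻¹
Geostrophic balance rearranged: |∂P/∂n| = f ρ V_g
|∂P/∂n| = 1.40×10⁻⁴ × 0.910 × 40.0 = 5.10×10⁻³ Pa/m

5.10×10⁻³ Pa/m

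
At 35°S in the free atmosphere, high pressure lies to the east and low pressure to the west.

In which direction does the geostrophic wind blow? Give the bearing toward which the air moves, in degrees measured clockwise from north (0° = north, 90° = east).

The pressure-gradient force points toward the west (bearing 270°).
Geostrophic balance: in the Southern Hemisphere the Coriolis force deflects motion to the left, so the geostrophic wind blows 90° to the left of the pressure-gradient force (low pressure on the right).
Rotating 270° by 90° counterclockwise gives 180° — the wind blows toward the south.

180°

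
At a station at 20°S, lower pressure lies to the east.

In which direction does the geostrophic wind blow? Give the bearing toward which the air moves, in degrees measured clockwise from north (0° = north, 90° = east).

000°

The pressure-gradient force points toward the east (bearing 090°).
Geostrophic balance: in the Southern Hemisphere the Coriolis force deflects motion to the left, so the geostrophic wind blows 90° to the left of the pressure-gradient force (low pressure on the right).
Rotating 090° by 90° counterclockwise gives 000° — the wind blows toward the north.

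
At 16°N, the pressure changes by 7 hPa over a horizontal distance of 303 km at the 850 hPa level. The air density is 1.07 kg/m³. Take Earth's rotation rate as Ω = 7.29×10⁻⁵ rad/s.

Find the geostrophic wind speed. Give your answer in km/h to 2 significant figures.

190 km/h

Coriolis parameter at 16°N:
f = 2Ω sin φ = 2 × 7.29×10⁻⁵ × sin 16° = 4.02×10⁻⁵ s⁻¹
Pressure gradient: |∂P/∂n| = 700 Pa / 303000 m = 2.31×10⁻³ Pa/m
Geostrophic balance (pressure-gradient force = Coriolis force):
V_g = (1/(fρ)) |∂P/∂n| = 2.31×10⁻³ / (4.02×10⁻⁵ × 1.07) = 53.7 m/s
Converting: 53.7 m/s × 3.6 = 190 km/h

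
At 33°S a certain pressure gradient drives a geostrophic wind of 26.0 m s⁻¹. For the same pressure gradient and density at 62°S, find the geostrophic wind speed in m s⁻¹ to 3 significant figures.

16.0 m s⁻¹

With the same pressure gradient and density, V_g ∝ 1/f ∝ 1/sin φ.
V₂ = V₁ · sin φ₁ / sin φ₂ = 26.0 × sin 33° / sin 62°
V₂ = 26.0 × 0.5446/0.8829 = 16.0 m s⁻¹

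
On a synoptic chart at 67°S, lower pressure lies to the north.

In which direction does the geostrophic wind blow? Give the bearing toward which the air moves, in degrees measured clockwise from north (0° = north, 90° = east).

The pressure-gradient force points toward the north (bearing 000°).
Geostrophic balance: in the Southern Hemisphere the Coriolis force deflects motion to the left, so the geostrophic wind blows 90° to the left of the pressure-gradient force (low pressure on the right).
Rotating 000° by 90° counterclockwise gives 270° — the wind blows toward the west.

270°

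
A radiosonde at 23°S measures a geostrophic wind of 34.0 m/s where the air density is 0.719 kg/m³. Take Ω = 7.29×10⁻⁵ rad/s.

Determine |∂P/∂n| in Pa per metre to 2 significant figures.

1.4×10⁻³ Pa/m

Coriolis parameter at 23°S:
f = 2Ω sin φ = 2 × 7.29×10⁻⁵ × sin 23° = 5.70×10⁻⁵ s⁻¹
Geostrophic balance rearranged: |∂P/∂n| = f ρ V_g
|∂P/∂n| = 5.70×10⁻⁵ × 0.719 × 34.0 = 1.39×10⁻³ Pa/m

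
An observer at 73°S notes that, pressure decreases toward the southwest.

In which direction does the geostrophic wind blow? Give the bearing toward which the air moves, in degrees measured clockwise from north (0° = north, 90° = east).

The pressure-gradient force points toward the southwest (bearing 225°).
Geostrophic balance: in the Southern Hemisphere the Coriolis force deflects motion to the left, so the geostrophic wind blows 90° to the left of the pressure-gradient force (low pressure on the right).
Rotating 225° by 90° counterclockwise gives 135° — the wind blows toward the southeast.

135°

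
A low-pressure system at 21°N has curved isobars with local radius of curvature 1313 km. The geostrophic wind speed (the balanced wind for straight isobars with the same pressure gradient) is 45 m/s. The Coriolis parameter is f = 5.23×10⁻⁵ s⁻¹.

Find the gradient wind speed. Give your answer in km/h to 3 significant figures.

Around a low, centrifugal force acts outward with Coriolis, so pressure-gradient force balances both:
(1/ρ)|∂P/∂n| = fV + V²/R  →  V² + fR·V − fR·V_g = 0
With fR = 5.23×10⁻⁵ × 1313×10³ m = 68.7 m/s:
V = [−fR + √((fR)² + 4 fR V_g)]/2 = [−68.7 + √(68.7² + 4×68.7×45)]/2 = 31 m/s
Subgeostrophic (V < V_g = 45 m/s), as expected around a low.
Converting: 31 m/s × 3.6 = 112 km/h

112 km/h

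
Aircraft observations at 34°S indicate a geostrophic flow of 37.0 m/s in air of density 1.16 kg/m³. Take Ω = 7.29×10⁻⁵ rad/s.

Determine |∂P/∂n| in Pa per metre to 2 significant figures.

Coriolis parameter at 34°S:
f = 2Ω sin φ = 2 × 7.29×10⁻⁵ × sin 34° = 8.15×10⁻⁵ s⁻¹
Geostrophic balance rearranged: |∂P/∂n| = f ρ V_g
|∂P/∂n| = 8.15×10⁻⁵ × 1.16 × 37.0 = 3.50×10⁻³ Pa/m

3.5×10⁻³ Pa/m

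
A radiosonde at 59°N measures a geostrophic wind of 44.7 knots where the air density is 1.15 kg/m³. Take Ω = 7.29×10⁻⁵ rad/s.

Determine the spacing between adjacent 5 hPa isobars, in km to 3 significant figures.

151 km

Coriolis parameter at 59°N:
f = 2Ω sin φ = 2 × 7.29×10⁻⁵ × sin 59° = 1.25×10⁻⁴ s⁻¹
Wind speed in SI: 44.7 knots = 23.0 m/s
Geostrophic balance rearranged: |∂P/∂n| = f ρ V_g
|∂P/∂n| = 1.25×10⁻⁴ × 1.15 × 23.0 = 3.30×10⁻³ Pa/m
Isobar spacing: Δn = ΔP/|∂P/∂n| = 500 Pa / 3.30×10⁻³ Pa/m = 151288 m ≈ 151 km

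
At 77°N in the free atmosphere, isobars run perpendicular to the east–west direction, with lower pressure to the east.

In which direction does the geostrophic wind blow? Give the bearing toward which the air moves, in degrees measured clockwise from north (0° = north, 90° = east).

The pressure-gradient force points toward the east (bearing 090°).
Geostrophic balance: in the Northern Hemisphere the Coriolis force deflects motion to the right, so the geostrophic wind blows 90° to the right of the pressure-gradient force (low pressure on the left).
Rotating 090° by 90° clockwise gives 180° — the wind blows toward the south.

180°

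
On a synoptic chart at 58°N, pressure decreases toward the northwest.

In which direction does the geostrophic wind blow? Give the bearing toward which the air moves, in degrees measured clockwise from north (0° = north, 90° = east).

045°

The pressure-gradient force points toward the northwest (bearing 315°).
Geostrophic balance: in the Northern Hemisphere the Coriolis force deflects motion to the right, so the geostrophic wind blows 90° to the right of the pressure-gradient force (low pressure on the left).
Rotating 315° by 90° clockwise gives 045° — the wind blows toward the northeast.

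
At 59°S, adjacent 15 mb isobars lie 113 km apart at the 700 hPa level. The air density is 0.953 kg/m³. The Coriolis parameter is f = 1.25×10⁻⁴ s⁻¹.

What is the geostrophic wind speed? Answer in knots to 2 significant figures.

220 knots

Pressure gradient: |∂P/∂n| = 1500 Pa / 113000 m = 1.33×10⁻² Pa/m
Geostrophic balance (pressure-gradient force = Coriolis force):
V_g = (1/(fρ)) |∂P/∂n| = 1.33×10⁻² / (1.25×10⁻⁴ × 0.953) = 111 m/s
Converting: 111 m/s × 1.944 = 220 knots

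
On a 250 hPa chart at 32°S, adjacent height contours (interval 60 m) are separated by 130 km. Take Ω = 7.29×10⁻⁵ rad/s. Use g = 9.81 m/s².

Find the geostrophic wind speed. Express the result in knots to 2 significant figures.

Coriolis parameter at 32°S:
f = 2Ω sin φ = 2 × 7.29×10⁻⁵ × sin 32° = 7.73×10⁻⁵ s⁻¹
Height gradient: |∂Z/∂n| = 60 m / 130000 m = 4.62×10⁻⁴
On a pressure surface, geostrophic balance gives V_g = (g/f)|∂Z/∂n|:
V_g = 9.81 × 4.62×10⁻⁴ / 7.73×10⁻⁵ = 58.6 m/s
Converting: 58.6 m/s × 1.944 = 110 knots

110 knots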